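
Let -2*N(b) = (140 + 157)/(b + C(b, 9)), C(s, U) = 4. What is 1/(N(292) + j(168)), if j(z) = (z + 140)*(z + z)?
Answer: 592/61264599 ≈ 9.6630e-6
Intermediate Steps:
j(z) = 2*z*(140 + z) (j(z) = (140 + z)*(2*z) = 2*z*(140 + z))
N(b) = -297/(2*(4 + b)) (N(b) = -(140 + 157)/(2*(b + 4)) = -297/(2*(4 + b)))
1/(N(292) + j(168)) = 1/(-297/(8 + 2*292) + 2*168*(140 + 168)) = 1/(-297/(8 + 584) + 2*168*308) = 1/(-297/592 + 103488) = 1/(61264599/592) = 592/61264599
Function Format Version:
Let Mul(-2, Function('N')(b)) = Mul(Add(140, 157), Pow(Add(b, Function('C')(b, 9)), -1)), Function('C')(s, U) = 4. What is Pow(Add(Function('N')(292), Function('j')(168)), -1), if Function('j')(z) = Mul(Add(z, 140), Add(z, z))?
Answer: Rational(592, 61264599) ≈ 9.6630e-6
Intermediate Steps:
Function('j')(z) = Mul(2, z, Add(140, z)) (Function('j')(z) = Mul(Add(140, z), Mul(2, z)) = Mul(2, z, Add(140, z)))
Function('N')(b) = Mul(Rational(-297, 2), Pow(Add(4, b), -1)) (Function('N')(b) = Mul(Rational(-1, 2), Mul(Add(140, 157), Pow(Add(b, 4), -1))) = Mul(Rational(-1, 2), Mul(297, Pow(Add(4, b), -1))) = Mul(Rational(-297, 2), Pow(Add(4, b), -1)))
Pow(Add(Function('N')(292), Function('j')(168)), -1) = Pow(Add(Mul(-297, Pow(Add(8, Mul(2, 292)), -1)), Mul(2, 168, Add(140, 168))), -1) = Pow(Add(Mul(-297, Pow(Add(8, 584), -1)), Mul(2, 168, 308)), -1) = Pow(Add(Mul(-297, Pow(592, -1)), 103488), -1) = Pow(Add(Mul(-297, Rational(1, 592)), 103488), -1) = Pow(Add(Rational(-297, 592), 103488), -1) = Pow(Rational(61264599, 592), -1) = Rational(592, 61264599)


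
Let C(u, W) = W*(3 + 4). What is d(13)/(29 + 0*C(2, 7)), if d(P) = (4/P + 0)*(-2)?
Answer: -8/377 ≈ -0.021220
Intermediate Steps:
d(P) = -8/P (d(P) = (4/P)*(-2) = -8/P)
C(u, W) = 7*W (C(u, W) = W*7 = 7*W)
d(13)/(29 + 0*C(2, 7)) = (-8/13)/(29 + 0*(7*7)) = (-8*1/13)/(29 + 0*49) = -8/(13*(29 + 0)) = -8/13/29 = -8/13*1/29 = -8/377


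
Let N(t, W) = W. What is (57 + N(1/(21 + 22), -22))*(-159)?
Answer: -5565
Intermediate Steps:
(57 + N(1/(21 + 22), -22))*(-159) = (57 - 22)*(-159) = 35*(-159) = -5565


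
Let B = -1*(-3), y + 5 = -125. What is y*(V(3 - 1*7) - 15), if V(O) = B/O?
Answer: 4095/2 ≈ 2047.5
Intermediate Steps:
y = -130 (y = -5 - 125 = -130)
B = 3
V(O) = 3/O
y*(V(3 - 1*7) - 15) = -130*(3/(3 - 1*7) - 15) = -130*(3/(3 - 7) - 15) = -130*(3/(-4) - 15) = -130*(3*(-¼) - 15) = -130*(-¾ - 15) = -130*(-63/4) = 4095/2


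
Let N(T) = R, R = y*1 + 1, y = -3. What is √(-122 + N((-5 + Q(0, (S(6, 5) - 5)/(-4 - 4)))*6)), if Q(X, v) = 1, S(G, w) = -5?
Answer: 2*I*√31 ≈ 11.136*I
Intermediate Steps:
R = -2 (R = -3*1 + 1 = -3 + 1 = -2)
N(T) = -2
√(-122 + N((-5 + Q(0, (S(6, 5) - 5)/(-4 - 4)))*6)) = √(-122 - 2) = √(-124) = 2*I*√31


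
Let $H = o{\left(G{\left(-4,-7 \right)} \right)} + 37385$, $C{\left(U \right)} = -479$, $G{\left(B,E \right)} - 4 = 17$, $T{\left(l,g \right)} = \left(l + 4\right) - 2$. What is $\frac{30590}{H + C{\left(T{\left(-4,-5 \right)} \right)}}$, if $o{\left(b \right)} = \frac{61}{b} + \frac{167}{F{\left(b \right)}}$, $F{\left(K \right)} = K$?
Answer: $\frac{107065}{129209} \approx 0.82862$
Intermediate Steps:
$T{\left(l,g \right)} = 2 + l$ ($T{\left(l,g \right)} = \left(4 + l\right) - 2 = 2 + l$)
$G{\left(B,E \right)} = 21$ ($G{\left(B,E \right)} = 4 + 17 = 21$)
$o{\left(b \right)} = \frac{228}{b}$ ($o{\left(b \right)} = \frac{61}{b} + \frac{167}{b} = \frac{228}{b}$)
$H = \frac{261771}{7}$ ($H = \frac{228}{21} + 37385 = 228 \cdot \frac{1}{21} + 37385 = \frac{76}{7} + 37385 = \frac{261771}{7} \approx 37396.0$)
$\frac{30590}{H + C{\left(T{\left(-4,-5 \right)} \right)}} = \frac{30590}{\frac{261771}{7} - 479} = \frac{30590}{\frac{258418}{7}} = 30590 \cdot \frac{7}{258418} = \frac{107065}{129209}$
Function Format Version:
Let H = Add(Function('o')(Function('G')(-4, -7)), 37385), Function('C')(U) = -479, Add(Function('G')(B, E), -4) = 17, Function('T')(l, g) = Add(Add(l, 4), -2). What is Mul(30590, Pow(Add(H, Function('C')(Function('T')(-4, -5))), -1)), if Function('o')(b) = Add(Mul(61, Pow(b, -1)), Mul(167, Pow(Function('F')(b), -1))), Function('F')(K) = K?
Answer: Rational(107065, 129209) ≈ 0.82862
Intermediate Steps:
Function('T')(l, g) = Add(2, l) (Function('T')(l, g) = Add(Add(4, l), -2) = Add(2, l))
Function('G')(B, E) = 21 (Function('G')(B, E) = Add(4, 17) = 21)
Function('o')(b) = Mul(228, Pow(b, -1)) (Function('o')(b) = Add(Mul(61, Pow(b, -1)), Mul(167, Pow(b, -1))) = Mul(228, Pow(b, -1)))
H = Rational(261771, 7) (H = Add(Mul(228, Pow(21, -1)), 37385) = Add(Mul(228, Rational(1, 21)), 37385) = Add(Rational(76, 7), 37385) = Rational(261771, 7) ≈ 37396.)
Mul(30590, Pow(Add(H, Function('C')(Function('T')(-4, -5))), -1)) = Mul(30590, Pow(Add(Rational(261771, 7), -479), -1)) = Mul(30590, Pow(Rational(258418, 7), -1)) = Mul(30590, Rational(7, 258418)) = Rational(107065, 129209)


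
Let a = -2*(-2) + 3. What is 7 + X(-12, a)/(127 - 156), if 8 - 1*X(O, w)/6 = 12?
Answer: 227/29 ≈ 7.8276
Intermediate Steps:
a = 7 (a = 4 + 3 = 7)
X(O, w) = -24 (X(O, w) = 48 - 6*12 = 48 - 72 = -24)
7 + X(-12, a)/(127 - 156) = 7 - 24/(127 - 156) = 7 - 24/(-29) = 7 - 24*(-1/29) = 7 + 24/29 = 227/29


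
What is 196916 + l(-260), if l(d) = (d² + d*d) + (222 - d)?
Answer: 332598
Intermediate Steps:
l(d) = 222 - d + 2*d² (l(d) = (d² + d²) + (222 - d) = 2*d² + (222 - d) = 222 - d + 2*d²)
196916 + l(-260) = 196916 + (222 - 1*(-260) + 2*(-260)²) = 196916 + (222 + 260 + 2*67600) = 196916 + (222 + 260 + 135200) = 196916 + 135682 = 332598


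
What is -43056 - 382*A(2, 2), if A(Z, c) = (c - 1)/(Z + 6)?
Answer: -172415/4 ≈ -43104.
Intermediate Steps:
A(Z, c) = (-1 + c)/(6 + Z)
-43056 - 382*A(2, 2) = -43056 - 382*(-1 + 2)/(6 + 2) = -43056 - 382/8 = -43056 - 191/4 = -172415/4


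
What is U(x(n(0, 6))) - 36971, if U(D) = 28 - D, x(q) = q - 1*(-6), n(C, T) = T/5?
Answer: -184751/5 ≈ -36950.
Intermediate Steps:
n(C, T) = T/5 (n(C, T) = T*(⅕) = T/5)
x(q) = 6 + q (x(q) = q + 6 = 6 + q)
U(x(n(0, 6))) - 36971 = (28 - (6 + (⅕)*6)) - 36971 = (28 - (6 + 6/5)) - 36971 = (28 - 1*36/5) - 36971 = (28 - 36/5) - 36971 = 104/5 - 36971 = -184751/5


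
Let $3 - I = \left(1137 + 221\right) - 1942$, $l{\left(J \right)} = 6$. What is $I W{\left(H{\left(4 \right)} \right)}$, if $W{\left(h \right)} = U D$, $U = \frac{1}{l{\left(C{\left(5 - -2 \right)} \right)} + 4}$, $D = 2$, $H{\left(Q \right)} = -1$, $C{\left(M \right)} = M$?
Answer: $\frac{587}{5} \approx 117.4$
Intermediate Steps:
$I = 587$ ($I = 3 - \left(\left(1137 + 221\right) - 1942\right) = 3 - \left(1358 - 1942\right) = 3 - -584 = 3 + 584 = 587$)
$U = \frac{1}{10}$ ($U = \frac{1}{6 + 4} = \frac{1}{10} \approx 0.1$)
$W{\left(h \right)} = \frac{1}{5}$ ($W{\left(h \right)} = \frac{1}{10} \cdot 2 = \frac{1}{5}$)
$I W{\left(H{\left(4 \right)} \right)} = 587 \cdot \frac{1}{5} = \frac{587}{5}$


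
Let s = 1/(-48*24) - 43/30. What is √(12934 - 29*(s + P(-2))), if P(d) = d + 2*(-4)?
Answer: √764098090/240 ≈ 115.18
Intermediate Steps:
s = -8261/5760 (s = -1/48*1/24 - 43*1/30 = -1/1152 - 43/30 = -8261/5760 ≈ -1.4342)
P(d) = -8 + d (P(d) = d - 8 = -8 + d)
√(12934 - 29*(s + P(-2))) = √(12934 - 29*(-8261/5760 + (-8 - 2))) = √(12934 - 29*(-8261/5760 - 10)) = √(12934 - 29*(-65861/5760)) = √(12934 + 1909969/5760) = √(76409809/5760) = √764098090/240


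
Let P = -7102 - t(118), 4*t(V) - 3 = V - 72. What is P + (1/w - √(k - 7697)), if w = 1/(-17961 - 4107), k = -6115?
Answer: -116729/4 - 2*I*√3453 ≈ -29182.0 - 117.52*I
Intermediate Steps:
t(V) = -69/4 + V/4 (t(V) = ¾ + (V - 72)/4 = ¾ + (-72 + V)/4 = ¾ + (-18 + V/4) = -69/4 + V/4)
P = -28457/4 (P = -7102 - (-69/4 + (¼)*118) = -7102 - (-69/4 + 59/2) = -7102 - 1*49/4 = -7102 - 49/4 = -28457/4 ≈ -7114.3)
w = -1/22068 (w = 1/(-22068) = -1/22068 ≈ -4.5314e-5)
P + (1/w - √(k - 7697)) = -28457/4 + (1/(-1/22068) - √(-6115 - 7697)) = -28457/4 + (-22068 - √(-13812)) = -28457/4 + (-22068 - 2*I*√3453) = -116729/4 - 2*I*√3453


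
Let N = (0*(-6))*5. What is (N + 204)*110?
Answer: 22440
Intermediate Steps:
N = 0 (N = 0*5 = 0)
(N + 204)*110 = (0 + 204)*110 = 204*110 = 22440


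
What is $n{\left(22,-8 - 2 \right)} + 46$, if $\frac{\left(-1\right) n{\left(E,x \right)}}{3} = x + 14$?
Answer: $34$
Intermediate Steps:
$n{\left(E,x \right)} = -42 - 3 x$ ($n{\left(E,x \right)} = - 3 \left(x + 14\right) = - 3 \left(14 + x\right) = -42 - 3 x$)
$n{\left(22,-8 - 2 \right)} + 46 = \left(-42 - 3 \left(-8 - 2\right)\right) + 46 = \left(-42 - -30\right) + 46 = \left(-42 + 30\right) + 46 = -12 + 46 = 34$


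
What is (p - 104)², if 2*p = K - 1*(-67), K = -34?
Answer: 30625/4 ≈ 7656.3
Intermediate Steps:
p = 33/2 (p = (-34 - 1*(-67))/2 = (-34 + 67)/2 = (½)*33 = 33/2 ≈ 16.500)
(p - 104)² = (33/2 - 104)² = (-175/2)² = 30625/4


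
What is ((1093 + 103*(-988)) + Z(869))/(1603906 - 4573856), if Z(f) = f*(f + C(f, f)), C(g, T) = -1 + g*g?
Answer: -65688853/296995 ≈ -221.18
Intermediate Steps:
C(g, T) = -1 + g**2
Z(f) = f*(-1 + f + f**2) (Z(f) = f*(f + (-1 + f**2)) = f*(-1 + f + f**2))
((1093 + 103*(-988)) + Z(869))/(1603906 - 4573856) = ((1093 + 103*(-988)) + 869*(-1 + 869 + 869**2))/(1603906 - 4573856) = ((1093 - 101764) + 869*(-1 + 869 + 755161))/(-2969950) = (-100671 + 869*756029)*(-1/2969950) = (-100671 + 656989201)*(-1/2969950) = 656888530*(-1/2969950) = -65688853/296995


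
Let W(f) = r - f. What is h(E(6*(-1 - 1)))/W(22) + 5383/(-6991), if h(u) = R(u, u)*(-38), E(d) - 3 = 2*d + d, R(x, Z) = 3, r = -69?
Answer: 307121/636181 ≈ 0.48276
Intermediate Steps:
W(f) = -69 - f
E(d) = 3 + 3*d (E(d) = 3 + (2*d + d) = 3 + 3*d)
h(u) = -114 (h(u) = 3*(-38) = -114)
h(E(6*(-1 - 1)))/W(22) + 5383/(-6991) = -114/(-69 - 1*22) + 5383/(-6991) = -114/(-69 - 22) + 5383*(-1/6991) = -114/(-91) - 5383/6991 = -114*(-1/91) - 5383/6991 = 114/91 - 5383/6991 = 307121/636181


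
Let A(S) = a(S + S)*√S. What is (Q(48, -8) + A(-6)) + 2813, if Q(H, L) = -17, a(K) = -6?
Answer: 2796 - 6*I*√6 ≈ 2796.0 - 14.697*I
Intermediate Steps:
A(S) = -6*√S
(Q(48, -8) + A(-6)) + 2813 = (-17 - 6*I*√6) + 2813 = 2796 - 6*I*√6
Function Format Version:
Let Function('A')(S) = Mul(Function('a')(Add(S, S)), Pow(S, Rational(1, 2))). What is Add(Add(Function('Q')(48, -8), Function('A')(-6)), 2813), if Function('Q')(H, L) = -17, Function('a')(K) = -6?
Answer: Add(2796, Mul(-6, I, Pow(6, Rational(1, 2)))) ≈ Add(2796.0, Mul(-14.697, I))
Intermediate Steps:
Function('A')(S) = Mul(-6, Pow(S, Rational(1, 2)))
Add(Add(Function('Q')(48, -8), Function('A')(-6)), 2813) = Add(Add(-17, Mul(-6, Pow(-6, Rational(1, 2)))), 2813) = Add(Add(-17, Mul(-6, Mul(I, Pow(6, Rational(1, 2))))), 2813) = Add(Add(-17, Mul(-6, I, Pow(6, Rational(1, 2)))), 2813) = Add(2796, Mul(-6, I, Pow(6, Rational(1, 2))))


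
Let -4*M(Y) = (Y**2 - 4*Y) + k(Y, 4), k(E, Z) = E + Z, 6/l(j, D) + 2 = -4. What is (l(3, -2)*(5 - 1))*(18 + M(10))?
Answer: 2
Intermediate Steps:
l(j, D) = -1 (l(j, D) = 6/(-2 - 4) = 6/(-6) = 6*(-1/6) = -1)
M(Y) = -1 - Y**2/4 + 3*Y/4 (M(Y) = -((Y**2 - 4*Y) + (Y + 4))/4 = -((Y**2 - 4*Y) + (4 + Y))/4 = -(4 + Y**2 - 3*Y)/4 = -1 - Y**2/4 + 3*Y/4)
(l(3, -2)*(5 - 1))*(18 + M(10)) = (-(5 - 1))*(18 + (-1 - 1/4*10**2 + (3/4)*10)) = (-1*4)*(18 + (-1 - 1/4*100 + 15/2)) = -4*(18 + (-1 - 25 + 15/2)) = -4*(18 - 37/2) = -4*(-1/2) = 2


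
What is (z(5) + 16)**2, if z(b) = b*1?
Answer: 441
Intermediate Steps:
z(b) = b
(z(5) + 16)**2 = (5 + 16)**2 = 21**2 = 441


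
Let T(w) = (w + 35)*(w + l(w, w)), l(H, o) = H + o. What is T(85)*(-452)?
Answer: -13831200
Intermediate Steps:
T(w) = 3*w*(35 + w) (T(w) = (w + 35)*(w + (w + w)) = (35 + w)*(w + 2*w) = (35 + w)*(3*w) = 3*w*(35 + w))
T(85)*(-452) = (3*85*(35 + 85))*(-452) = (3*85*120)*(-452) = 30600*(-452) = -13831200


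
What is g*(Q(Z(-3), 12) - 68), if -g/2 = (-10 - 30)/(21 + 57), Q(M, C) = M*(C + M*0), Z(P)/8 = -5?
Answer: -21920/39 ≈ -562.05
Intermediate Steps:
Z(P) = -40 (Z(P) = 8*(-5) = -40)
Q(M, C) = C*M (Q(M, C) = M*(C + 0) = M*C = C*M)
g = 40/39 (g = -2*(-10 - 30)/(21 + 57) = -(-80)/78 = -2*(-20/39) = 40/39 ≈ 1.0256)
g*(Q(Z(-3), 12) - 68) = 40*(12*(-40) - 68)/39 = 40*(-480 - 68)/39 = (40/39)*(-548) = -21920/39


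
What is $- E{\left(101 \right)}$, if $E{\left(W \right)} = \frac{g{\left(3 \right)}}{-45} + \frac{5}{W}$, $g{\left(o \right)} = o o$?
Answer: $\frac{76}{505} \approx 0.1505$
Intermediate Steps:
$g{\left(o \right)} = o^{2}$
$E{\left(W \right)} = - \frac{1}{5} + \frac{5}{W}$ ($E{\left(W \right)} = \frac{3^{2}}{-45} + \frac{5}{W} = 9 \left(- \frac{1}{45}\right) + \frac{5}{W} = - \frac{1}{5} + \frac{5}{W}$)
$- E{\left(101 \right)} = - \frac{25 - 101}{5 \cdot 101} = - \frac{-76}{5 \cdot 101} = \left(-1\right) \left(- \frac{76}{505}\right) = \frac{76}{505}$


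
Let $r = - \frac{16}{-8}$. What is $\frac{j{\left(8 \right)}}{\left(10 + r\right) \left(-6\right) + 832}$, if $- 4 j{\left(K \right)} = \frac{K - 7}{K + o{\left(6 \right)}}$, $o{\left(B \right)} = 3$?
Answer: $- \frac{1}{33440} \approx -2.9904 \cdot 10^{-5}$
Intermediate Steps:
$j{\left(K \right)} = - \frac{-7 + K}{4 \left(3 + K\right)}$ ($j{\left(K \right)} = - \frac{\left(K - 7\right) \frac{1}{K + 3}}{4} = - \frac{\left(-7 + K\right) \frac{1}{3 + K}}{4} = - \frac{\frac{1}{3 + K} \left(-7 + K\right)}{4} = - \frac{-7 + K}{4 \left(3 + K\right)}$)
$r = 2$ ($r = \left(-16\right) \left(- \frac{1}{8}\right) = 2$)
$\frac{j{\left(8 \right)}}{\left(10 + r\right) \left(-6\right) + 832} = \frac{\frac{1}{4} \frac{1}{3 + 8} \left(7 - 8\right)}{\left(10 + 2\right) \left(-6\right) + 832} = \frac{\frac{1}{4} \cdot \frac{1}{11} \left(7 - 8\right)}{12 \left(-6\right) + 832} = \frac{\frac{1}{4} \cdot \frac{1}{11} \left(-1\right)}{-72 + 832} = \frac{1}{760} \left(- \frac{1}{44}\right) = - \frac{1}{33440}$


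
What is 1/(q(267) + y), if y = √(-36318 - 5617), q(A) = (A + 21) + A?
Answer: 111/69992 - I*√41935/349960 ≈ 0.0015859 - 0.00058515*I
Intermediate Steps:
q(A) = 21 + 2*A (q(A) = (21 + A) + A = 21 + 2*A)
y = I*√41935 (y = √(-41935) = I*√41935 ≈ 204.78*I)
1/(q(267) + y) = 1/((21 + 2*267) + I*√41935) = 1/((21 + 534) + I*√41935) = 1/(555 + I*√41935)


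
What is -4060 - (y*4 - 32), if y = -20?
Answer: -3948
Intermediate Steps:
-4060 - (y*4 - 32) = -4060 - (-20*4 - 32) = -4060 - (-80 - 32) = -4060 - 1*(-112) = -4060 + 112 = -3948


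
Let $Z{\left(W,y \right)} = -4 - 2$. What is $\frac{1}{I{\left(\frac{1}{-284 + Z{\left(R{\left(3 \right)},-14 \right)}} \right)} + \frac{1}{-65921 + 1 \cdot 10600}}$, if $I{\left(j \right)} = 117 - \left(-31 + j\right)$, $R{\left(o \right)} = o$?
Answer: $\frac{16043090}{2374432351} \approx 0.0067566$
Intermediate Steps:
$Z{\left(W,y \right)} = -6$
$I{\left(j \right)} = 148 - j$
$\frac{1}{I{\left(\frac{1}{-284 + Z{\left(R{\left(3 \right)},-14 \right)}} \right)} + \frac{1}{-65921 + 1 \cdot 10600}} = \frac{1}{\left(148 - \frac{1}{-284 - 6}\right) + \frac{1}{-65921 + 1 \cdot 10600}} = \frac{1}{\left(148 - \frac{1}{-290}\right) + \frac{1}{-65921 + 10600}} = \frac{1}{\left(148 - - \frac{1}{290}\right) + \frac{1}{-55321}} = \frac{1}{\left(148 + \frac{1}{290}\right) - \frac{1}{55321}} = \frac{1}{\frac{42921}{290} - \frac{1}{55321}} = \frac{1}{\frac{2374432351}{16043090}} = \frac{16043090}{2374432351}$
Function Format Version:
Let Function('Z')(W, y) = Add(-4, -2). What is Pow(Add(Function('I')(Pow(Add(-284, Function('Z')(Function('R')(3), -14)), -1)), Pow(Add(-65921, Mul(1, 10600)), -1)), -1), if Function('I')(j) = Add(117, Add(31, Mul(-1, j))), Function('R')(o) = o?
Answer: Rational(16043090, 2374432351) ≈ 0.0067566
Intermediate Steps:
Function('Z')(W, y) = -6
Function('I')(j) = Add(148, Mul(-1, j))
Pow(Add(Function('I')(Pow(Add(-284, Function('Z')(Function('R')(3), -14)), -1)), Pow(Add(-65921, Mul(1, 10600)), -1)), -1) = Pow(Add(Add(148, Mul(-1, Pow(Add(-284, -6), -1))), Pow(Add(-65921, Mul(1, 10600)), -1)), -1) = Pow(Add(Add(148, Mul(-1, Pow(-290, -1))), Pow(Add(-65921, 10600), -1)), -1) = Pow(Add(Add(148, Mul(-1, Rational(-1, 290))), Pow(-55321, -1)), -1) = Pow(Add(Add(148, Rational(1, 290)), Rational(-1, 55321)), -1) = Pow(Add(Rational(42921, 290), Rational(-1, 55321)), -1) = Pow(Rational(2374432351, 16043090), -1) = Rational(16043090, 2374432351)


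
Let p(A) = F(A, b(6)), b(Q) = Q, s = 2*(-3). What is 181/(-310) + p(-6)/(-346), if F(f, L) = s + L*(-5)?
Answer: -25733/53630 ≈ -0.47982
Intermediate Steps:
s = -6
F(f, L) = -6 - 5*L (F(f, L) = -6 + L*(-5) = -6 - 5*L)
p(A) = -36 (p(A) = -6 - 5*6 = -6 - 30 = -36)
181/(-310) + p(-6)/(-346) = 181/(-310) - 36/(-346) = 181*(-1/310) - 36*(-1/346) = -181/310 + 18/173 = -25733/53630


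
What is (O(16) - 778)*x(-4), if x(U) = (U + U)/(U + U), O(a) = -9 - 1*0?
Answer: -787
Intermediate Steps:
O(a) = -9 (O(a) = -9 + 0 = -9)
x(U) = 1 (x(U) = (2*U)/((2*U)) = (2*U)*(1/(2*U)) = 1)
(O(16) - 778)*x(-4) = (-9 - 778)*1 = -787*1 = -787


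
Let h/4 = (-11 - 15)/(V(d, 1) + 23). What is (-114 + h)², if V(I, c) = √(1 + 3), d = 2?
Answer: 8726116/625 ≈ 13962.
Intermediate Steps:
V(I, c) = 2 (V(I, c) = √4 = 2)
h = -104/25 (h = 4*((-11 - 15)/(2 + 23)) = 4*(-26/25) = -104/25 ≈ -4.1600)
(-114 + h)² = (-114 - 104/25)² = (-2954/25)² = 8726116/625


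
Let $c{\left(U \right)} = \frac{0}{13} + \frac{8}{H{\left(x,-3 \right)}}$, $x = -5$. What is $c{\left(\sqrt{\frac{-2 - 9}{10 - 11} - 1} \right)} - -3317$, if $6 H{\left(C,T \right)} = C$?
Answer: $\frac{16537}{5} \approx 3307.4$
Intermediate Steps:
$H{\left(C,T \right)} = \frac{C}{6}$
$c{\left(U \right)} = - \frac{48}{5}$ ($c{\left(U \right)} = \frac{0}{13} + \frac{8}{\frac{1}{6} \left(-5\right)} = 0 \cdot \frac{1}{13} + \frac{8}{- \frac{5}{6}} = 0 + 8 \left(- \frac{6}{5}\right) = 0 - \frac{48}{5} = - \frac{48}{5}$)
$c{\left(\sqrt{\frac{-2 - 9}{10 - 11} - 1} \right)} - -3317 = - \frac{48}{5} - -3317 = - \frac{48}{5} + 3317 = \frac{16537}{5}$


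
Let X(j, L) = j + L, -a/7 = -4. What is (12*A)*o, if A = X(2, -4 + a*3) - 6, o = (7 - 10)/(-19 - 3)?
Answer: 1368/11 ≈ 124.36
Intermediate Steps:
a = 28 (a = -7*(-4) = 28)
o = 3/22 (o = -3/(-22) = -3*(-1/22) = 3/22 ≈ 0.13636)
X(j, L) = L + j
A = 76 (A = ((-4 + 28*3) + 2) - 6 = ((-4 + 84) + 2) - 6 = (80 + 2) - 6 = 82 - 6 = 76)
(12*A)*o = (12*76)*(3/22) = 912*(3/22) = 1368/11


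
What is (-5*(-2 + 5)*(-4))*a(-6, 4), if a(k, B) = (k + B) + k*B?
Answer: -1560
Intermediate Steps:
a(k, B) = B + k + B*k (a(k, B) = (B + k) + B*k = B + k + B*k)
(-5*(-2 + 5)*(-4))*a(-6, 4) = (-5*(-2 + 5)*(-4))*(4 - 6 + 4*(-6)) = (-15*(-4))*(4 - 6 - 24) = -5*(-12)*(-26) = 60*(-26) = -1560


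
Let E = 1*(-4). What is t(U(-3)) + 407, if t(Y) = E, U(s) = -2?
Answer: 403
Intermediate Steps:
E = -4
t(Y) = -4
t(U(-3)) + 407 = -4 + 407 = 403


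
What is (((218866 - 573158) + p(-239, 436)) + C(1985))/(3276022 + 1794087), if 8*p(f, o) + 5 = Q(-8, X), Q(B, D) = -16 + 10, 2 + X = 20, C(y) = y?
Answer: -2818467/40560872 ≈ -0.069487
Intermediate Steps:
X = 18 (X = -2 + 20 = 18)
Q(B, D) = -6
p(f, o) = -11/8 (p(f, o) = -5/8 + (1/8)*(-6) = -5/8 - 3/4 = -11/8)
(((218866 - 573158) + p(-239, 436)) + C(1985))/(3276022 + 1794087) = (((218866 - 573158) - 11/8) + 1985)/(3276022 + 1794087) = ((-354292 - 11/8) + 1985)/5070109 = (-2834347/8 + 1985)*(1/5070109) = -2818467/8*1/5070109 = -2818467/40560872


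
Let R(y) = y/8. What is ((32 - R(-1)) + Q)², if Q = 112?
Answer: 1329409/64 ≈ 20772.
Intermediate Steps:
R(y) = y/8 (R(y) = y*(⅛) = y/8)
((32 - R(-1)) + Q)² = ((32 - (-1)/8) + 112)² = ((32 - 1*(-⅛)) + 112)² = ((32 + ⅛) + 112)² = (257/8 + 112)² = (1153/8)² = 1329409/64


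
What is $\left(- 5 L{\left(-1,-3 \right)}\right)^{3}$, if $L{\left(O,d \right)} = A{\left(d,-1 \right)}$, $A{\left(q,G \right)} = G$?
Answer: $125$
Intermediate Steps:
$L{\left(O,d \right)} = -1$
$\left(- 5 L{\left(-1,-3 \right)}\right)^{3} = \left(\left(-5\right) \left(-1\right)\right)^{3} = 5^{3} = 125$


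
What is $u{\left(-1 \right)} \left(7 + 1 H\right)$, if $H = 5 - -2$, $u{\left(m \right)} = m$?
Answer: $-14$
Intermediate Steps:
$H = 7$ ($H = 5 + 2 = 7$)
$u{\left(-1 \right)} \left(7 + 1 H\right) = - (7 + 1 \cdot 7) = - (7 + 7) = \left(-1\right) 14 = -14$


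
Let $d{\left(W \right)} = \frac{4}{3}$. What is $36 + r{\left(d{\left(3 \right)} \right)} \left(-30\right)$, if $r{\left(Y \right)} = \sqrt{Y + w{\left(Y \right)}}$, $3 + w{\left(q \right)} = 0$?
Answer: $36 - 10 i \sqrt{15} \approx 36.0 - 38.73 i$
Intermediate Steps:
$d{\left(W \right)} = \frac{4}{3}$ ($d{\left(W \right)} = 4 \cdot \frac{1}{3} = \frac{4}{3}$)
$w{\left(q \right)} = -3$ ($w{\left(q \right)} = -3 + 0 = -3$)
$r{\left(Y \right)} = \sqrt{-3 + Y}$ ($r{\left(Y \right)} = \sqrt{Y - 3} = \sqrt{-3 + Y}$)
$36 + r{\left(d{\left(3 \right)} \right)} \left(-30\right) = 36 + \sqrt{-3 + \frac{4}{3}} \left(-30\right) = 36 + \sqrt{- \frac{5}{3}} \left(-30\right) = 36 + \frac{i \sqrt{15}}{3} \left(-30\right) = 36 - 10 i \sqrt{15}$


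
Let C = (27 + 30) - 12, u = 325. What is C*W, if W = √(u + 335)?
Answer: 90*√165 ≈ 1156.1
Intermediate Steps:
C = 45 (C = 57 - 12 = 45)
W = 2*√165 (W = √(325 + 335) = √660 = 2*√165 ≈ 25.690)
C*W = 45*(2*√165) = 90*√165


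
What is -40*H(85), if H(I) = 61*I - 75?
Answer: -204400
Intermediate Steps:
H(I) = -75 + 61*I
-40*H(85) = -40*(-75 + 61*85) = -40*(-75 + 5185) = -40*5110 = -204400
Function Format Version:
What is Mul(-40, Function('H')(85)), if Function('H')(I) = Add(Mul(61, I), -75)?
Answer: -204400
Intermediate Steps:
Function('H')(I) = Add(-75, Mul(61, I))
Mul(-40, Function('H')(85)) = Mul(-40, Add(-75, Mul(61, 85))) = Mul(-40, Add(-75, 5185)) = Mul(-40, 5110) = -204400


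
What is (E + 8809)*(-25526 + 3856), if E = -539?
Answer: -179210900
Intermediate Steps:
(E + 8809)*(-25526 + 3856) = (-539 + 8809)*(-25526 + 3856) = 8270*(-21670) = -179210900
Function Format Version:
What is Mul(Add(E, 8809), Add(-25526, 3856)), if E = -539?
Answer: -179210900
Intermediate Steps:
Mul(Add(E, 8809), Add(-25526, 3856)) = Mul(Add(-539, 8809), Add(-25526, 3856)) = Mul(8270, -21670) = -179210900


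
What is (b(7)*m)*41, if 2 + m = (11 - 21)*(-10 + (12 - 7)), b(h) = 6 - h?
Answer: -1968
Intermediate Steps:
m = 48 (m = -2 + (11 - 21)*(-10 + (12 - 7)) = -2 - 10*(-10 + 5) = -2 - 10*(-5) = -2 + 50 = 48)
(b(7)*m)*41 = ((6 - 1*7)*48)*41 = ((6 - 7)*48)*41 = -1*48*41 = -48*41 = -1968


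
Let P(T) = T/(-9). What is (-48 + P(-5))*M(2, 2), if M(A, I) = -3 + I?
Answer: 427/9 ≈ 47.444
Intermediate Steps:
P(T) = -T/9 (P(T) = T*(-⅑) = -T/9)
(-48 + P(-5))*M(2, 2) = (-48 - ⅑*(-5))*(-3 + 2) = (-48 + 5/9)*(-1) = -427/9*(-1) = 427/9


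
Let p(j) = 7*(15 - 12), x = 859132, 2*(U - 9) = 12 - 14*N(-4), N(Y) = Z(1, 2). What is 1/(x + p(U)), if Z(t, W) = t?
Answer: 1/859153 ≈ 1.1639e-6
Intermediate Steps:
N(Y) = 1
U = 8 (U = 9 + (12 - 14*1)/2 = 9 + (12 - 14)/2 = 9 + (½)*(-2) = 9 - 1 = 8)
p(j) = 21 (p(j) = 7*3 = 21)
1/(x + p(U)) = 1/(859132 + 21) = 1/859153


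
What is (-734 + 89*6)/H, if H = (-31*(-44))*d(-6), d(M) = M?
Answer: 25/1023 ≈ 0.024438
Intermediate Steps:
H = -8184 (H = -31*(-44)*(-6) = 1364*(-6) = -8184)
(-734 + 89*6)/H = (-734 + 89*6)/(-8184) = (-734 + 534)*(-1/8184) = -200*(-1/8184) = 25/1023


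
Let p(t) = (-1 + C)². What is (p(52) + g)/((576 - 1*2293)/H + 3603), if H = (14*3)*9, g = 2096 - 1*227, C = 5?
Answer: 712530/1360217 ≈ 0.52384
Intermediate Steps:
p(t) = 16 (p(t) = (-1 + 5)² = 4² = 16)
g = 1869 (g = 2096 - 227 = 1869)
H = 378 (H = 42*9 = 378)
(p(52) + g)/((576 - 1*2293)/H + 3603) = (16 + 1869)/((576 - 1*2293)/378 + 3603) = 1885/((576 - 2293)*(1/378) + 3603) = 1885/(-1717*1/378 + 3603) = 1885/(-1717/378 + 3603) = 1885/(1360217/378) = 1885*(378/1360217) = 712530/1360217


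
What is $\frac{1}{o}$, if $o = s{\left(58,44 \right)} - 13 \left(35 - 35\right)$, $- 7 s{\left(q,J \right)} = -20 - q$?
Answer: $\frac{7}{78} \approx 0.089744$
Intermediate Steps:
$s{\left(q,J \right)} = \frac{20}{7} + \frac{q}{7}$ ($s{\left(q,J \right)} = - \frac{-20 - q}{7} = \frac{20}{7} + \frac{q}{7}$)
$o = \frac{78}{7}$ ($o = \left(\frac{20}{7} + \frac{1}{7} \cdot 58\right) - 13 \left(35 - 35\right) = \left(\frac{20}{7} + \frac{58}{7}\right) - 0 = \frac{78}{7} + 0 = \frac{78}{7} \approx 11.143$)
$\frac{1}{o} = \frac{1}{\frac{78}{7}} = \frac{7}{78}$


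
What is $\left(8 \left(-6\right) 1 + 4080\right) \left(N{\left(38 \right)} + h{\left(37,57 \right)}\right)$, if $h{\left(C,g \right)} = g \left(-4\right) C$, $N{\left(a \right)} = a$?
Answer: $-33860736$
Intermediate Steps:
$h{\left(C,g \right)} = - 4 C g$ ($h{\left(C,g \right)} = - 4 g C = - 4 C g$)
$\left(8 \left(-6\right) 1 + 4080\right) \left(N{\left(38 \right)} + h{\left(37,57 \right)}\right) = \left(8 \left(-6\right) 1 + 4080\right) \left(38 - 148 \cdot 57\right) = \left(\left(-48\right) 1 + 4080\right) \left(38 - 8436\right) = \left(-48 + 4080\right) \left(-8398\right) = 4032 \left(-8398\right) = -33860736$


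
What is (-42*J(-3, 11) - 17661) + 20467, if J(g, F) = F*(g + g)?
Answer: 5578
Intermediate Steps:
J(g, F) = 2*F*g (J(g, F) = F*(2*g) = 2*F*g)
(-42*J(-3, 11) - 17661) + 20467 = (-84*11*(-3) - 17661) + 20467 = (-42*(-66) - 17661) + 20467 = (2772 - 17661) + 20467 = -14889 + 20467 = 5578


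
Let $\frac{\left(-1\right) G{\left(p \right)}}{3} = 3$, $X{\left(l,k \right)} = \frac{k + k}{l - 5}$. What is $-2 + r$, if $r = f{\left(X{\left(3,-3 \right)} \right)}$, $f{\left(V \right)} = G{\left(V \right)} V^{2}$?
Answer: $-83$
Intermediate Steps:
$X{\left(l,k \right)} = \frac{2 k}{-5 + l}$
$G{\left(p \right)} = -9$ ($G{\left(p \right)} = \left(-3\right) 3 = -9$)
$f{\left(V \right)} = - 9 V^{2}$
$r = -81$ ($r = - 9 \left(2 \left(-3\right) \frac{1}{-5 + 3}\right)^{2} = - 9 \left(2 \left(-3\right) \frac{1}{-2}\right)^{2} = - 9 \left(2 \left(-3\right) \left(- \frac{1}{2}\right)\right)^{2} = - 9 \cdot 3^{2} = \left(-9\right) 9 = -81$)
$-2 + r = -2 - 81 = -83$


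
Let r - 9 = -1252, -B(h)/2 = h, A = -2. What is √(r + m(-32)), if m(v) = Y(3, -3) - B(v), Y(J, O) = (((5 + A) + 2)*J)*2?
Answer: I*√1277 ≈ 35.735*I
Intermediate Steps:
B(h) = -2*h
Y(J, O) = 10*J (Y(J, O) = (((5 - 2) + 2)*J)*2 = ((3 + 2)*J)*2 = (5*J)*2 = 10*J)
r = -1243 (r = 9 - 1252 = -1243)
m(v) = 30 + 2*v (m(v) = 10*3 - (-2)*v = 30 + 2*v)
√(r + m(-32)) = √(-1243 + (30 + 2*(-32))) = √(-1243 + (30 - 64)) = √(-1243 - 34) = √(-1277) = I*√1277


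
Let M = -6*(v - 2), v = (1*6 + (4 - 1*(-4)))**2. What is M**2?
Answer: 1354896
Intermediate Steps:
v = 196 (v = (6 + (4 + 4))**2 = (6 + 8)**2 = 14**2 = 196)
M = -1164 (M = -6*(196 - 2) = -6*194 = -1164)
M**2 = (-1164)**2 = 1354896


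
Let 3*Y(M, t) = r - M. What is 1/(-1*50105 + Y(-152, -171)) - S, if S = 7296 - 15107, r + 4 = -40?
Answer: 391088958/50069 ≈ 7811.0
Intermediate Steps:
r = -44 (r = -4 - 40 = -44)
Y(M, t) = -44/3 - M/3 (Y(M, t) = (-44 - M)/3 = -44/3 - M/3)
S = -7811
1/(-1*50105 + Y(-152, -171)) - S = 1/(-1*50105 + (-44/3 - ⅓*(-152))) - 1*(-7811) = 1/(-50105 + (-44/3 + 152/3)) + 7811 = 1/(-50105 + 36) + 7811 = 1/(-50069) + 7811 = -1/50069 + 7811 = 391088958/50069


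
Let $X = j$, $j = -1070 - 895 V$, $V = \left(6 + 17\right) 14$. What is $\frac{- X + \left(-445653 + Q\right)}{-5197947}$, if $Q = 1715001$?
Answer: $- \frac{519536}{1732649} \approx -0.29985$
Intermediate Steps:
$V = 322$ ($V = 23 \cdot 14 = 322$)
$j = -289260$ ($j = -1070 - 288190 = -289260$)
$X = -289260$
$\frac{- X + \left(-445653 + Q\right)}{-5197947} = \frac{\left(-1\right) \left(-289260\right) + \left(-445653 + 1715001\right)}{-5197947} = \left(289260 + 1269348\right) \left(- \frac{1}{5197947}\right) = 1558608 \left(- \frac{1}{5197947}\right) = - \frac{519536}{1732649}$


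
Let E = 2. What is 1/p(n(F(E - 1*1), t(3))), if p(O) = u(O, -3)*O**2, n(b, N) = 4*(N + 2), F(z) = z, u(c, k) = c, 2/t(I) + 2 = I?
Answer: 1/4096 ≈ 0.00024414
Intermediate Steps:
t(I) = 2/(-2 + I)
n(b, N) = 8 + 4*N (n(b, N) = 4*(2 + N) = 8 + 4*N)
p(O) = O**3 (p(O) = O*O**2 = O**3)
1/p(n(F(E - 1*1), t(3))) = 1/((8 + 4*(2/(-2 + 3)))**3) = 1/((8 + 4*(2/1))**3) = 1/((8 + 4*(2*1))**3) = 1/((8 + 4*2)**3) = 1/((8 + 8)**3) = 1/(16**3) = 1/4096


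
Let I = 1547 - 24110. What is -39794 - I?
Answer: -17231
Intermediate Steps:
I = -22563
-39794 - I = -39794 - 1*(-22563) = -39794 + 22563 = -17231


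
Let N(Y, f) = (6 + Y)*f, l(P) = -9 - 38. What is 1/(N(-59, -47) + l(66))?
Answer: 1/2444 ≈ 0.00040917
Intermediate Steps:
l(P) = -47
N(Y, f) = f*(6 + Y)
1/(N(-59, -47) + l(66)) = 1/(-47*(6 - 59) - 47) = 1/(-47*(-53) - 47) = 1/(2491 - 47) = 1/2444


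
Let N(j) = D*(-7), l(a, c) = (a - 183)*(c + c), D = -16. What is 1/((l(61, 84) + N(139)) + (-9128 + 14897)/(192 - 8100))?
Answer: -2636/53734147 ≈ -4.9056e-5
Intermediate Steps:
l(a, c) = 2*c*(-183 + a) (l(a, c) = (-183 + a)*(2*c) = 2*c*(-183 + a))
N(j) = 112 (N(j) = -16*(-7) = 112)
1/((l(61, 84) + N(139)) + (-9128 + 14897)/(192 - 8100)) = 1/((2*84*(-183 + 61) + 112) + (-9128 + 14897)/(192 - 8100)) = 1/((2*84*(-122) + 112) + 5769/(-7908)) = 1/((-20496 + 112) + 5769*(-1/7908)) = 1/(-20384 - 1923/2636) = 1/(-53734147/2636) = -2636/53734147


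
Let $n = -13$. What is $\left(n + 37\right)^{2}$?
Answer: $576$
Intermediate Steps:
$\left(n + 37\right)^{2} = \left(-13 + 37\right)^{2} = 24^{2} = 576$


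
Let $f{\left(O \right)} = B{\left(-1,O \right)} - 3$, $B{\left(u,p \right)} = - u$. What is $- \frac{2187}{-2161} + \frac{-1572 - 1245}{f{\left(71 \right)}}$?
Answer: $\frac{6091911}{4322} \approx 1409.5$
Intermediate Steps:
$f{\left(O \right)} = -2$ ($f{\left(O \right)} = \left(-1\right) \left(-1\right) - 3 = 1 - 3 = -2$)
$- \frac{2187}{-2161} + \frac{-1572 - 1245}{f{\left(71 \right)}} = - \frac{2187}{-2161} + \frac{-1572 - 1245}{-2} = \left(-2187\right) \left(- \frac{1}{2161}\right) + \left(-1572 - 1245\right) \left(- \frac{1}{2}\right) = \frac{2187}{2161} - - \frac{2817}{2} = \frac{2187}{2161} + \frac{2817}{2} = \frac{6091911}{4322}$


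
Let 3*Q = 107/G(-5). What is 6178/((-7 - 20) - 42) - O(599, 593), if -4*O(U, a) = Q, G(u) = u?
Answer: -42007/460 ≈ -91.320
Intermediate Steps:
Q = -107/15 (Q = (107/(-5))/3 = (107*(-1/5))/3 = (1/3)*(-107/5) = -107/15 ≈ -7.1333)
O(U, a) = 107/60 (O(U, a) = -1/4*(-107/15) = 107/60)
6178/((-7 - 20) - 42) - O(599, 593) = 6178/((-7 - 20) - 42) - 1*107/60 = 6178/(-27 - 42) - 107/60 = 6178/(-69) - 107/60 = 6178*(-1/69) - 107/60 = -6178/69 - 107/60 = -42007/460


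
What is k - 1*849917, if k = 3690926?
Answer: 2841009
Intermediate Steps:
k - 1*849917 = 3690926 - 1*849917 = 3690926 - 849917 = 2841009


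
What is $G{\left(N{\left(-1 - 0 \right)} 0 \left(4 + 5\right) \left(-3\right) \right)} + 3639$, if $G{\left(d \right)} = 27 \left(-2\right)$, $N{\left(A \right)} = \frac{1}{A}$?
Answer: $3585$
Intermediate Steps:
$G{\left(d \right)} = -54$
$G{\left(N{\left(-1 - 0 \right)} 0 \left(4 + 5\right) \left(-3\right) \right)} + 3639 = -54 + 3639 = 3585$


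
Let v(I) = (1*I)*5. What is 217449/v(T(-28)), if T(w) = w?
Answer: -217449/140 ≈ -1553.2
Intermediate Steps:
v(I) = 5*I (v(I) = I*5 = 5*I)
217449/v(T(-28)) = 217449/((5*(-28))) = 217449/(-140) = 217449*(-1/140) = -217449/140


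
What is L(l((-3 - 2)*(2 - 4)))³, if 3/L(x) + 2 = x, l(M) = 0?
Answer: -27/8 ≈ -3.3750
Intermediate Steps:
L(x) = 3/(-2 + x)
L(l((-3 - 2)*(2 - 4)))³ = (3/(-2 + 0))³ = (3/(-2))³ = (3*(-½))³ = (-3/2)³ = -27/8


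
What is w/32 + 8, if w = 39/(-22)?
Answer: 5593/704 ≈ 7.9446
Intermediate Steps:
w = -39/22 (w = 39*(-1/22) = -39/22 ≈ -1.7727)
w/32 + 8 = -39/22/32 + 8 = (1/32)*(-39/22) + 8 = -39/704 + 8 = 5593/704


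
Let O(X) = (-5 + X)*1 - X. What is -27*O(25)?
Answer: 135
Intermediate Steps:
O(X) = -5 (O(X) = (-5 + X) - X = -5)
-27*O(25) = -27*(-5) = 135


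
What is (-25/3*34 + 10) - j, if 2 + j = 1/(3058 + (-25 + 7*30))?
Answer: -879935/3243 ≈ -271.33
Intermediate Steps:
j = -6485/3243 (j = -2 + 1/(3058 + (-25 + 7*30)) = -2 + 1/(3058 + (-25 + 210)) = -2 + 1/(3058 + 185) = -2 + 1/3243 = -6485/3243 ≈ -1.9997)
(-25/3*34 + 10) - j = (-25/3*34 + 10) - 1*(-6485/3243) = (-25*⅓*34 + 10) + 6485/3243 = (-25/3*34 + 10) + 6485/3243 = (-850/3 + 10) + 6485/3243 = -820/3 + 6485/3243 = -879935/3243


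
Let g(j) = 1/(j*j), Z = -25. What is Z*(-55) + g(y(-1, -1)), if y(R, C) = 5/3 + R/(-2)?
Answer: 232411/169 ≈ 1375.2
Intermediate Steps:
y(R, C) = 5/3 - R/2 (y(R, C) = 5*(⅓) + R*(-½) = 5/3 - R/2)
g(j) = j⁻² (g(j) = 1/(j²) = j⁻²)
Z*(-55) + g(y(-1, -1)) = -25*(-55) + (5/3 - ½*(-1))⁻² = 1375 + (5/3 + ½)⁻² = 1375 + (13/6)⁻² = 1375 + 36/169 = 232411/169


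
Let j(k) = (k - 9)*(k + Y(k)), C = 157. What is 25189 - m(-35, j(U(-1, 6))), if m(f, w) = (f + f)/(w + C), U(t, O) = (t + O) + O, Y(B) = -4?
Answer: 4307389/171 ≈ 25189.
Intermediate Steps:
U(t, O) = t + 2*O (U(t, O) = (O + t) + O = t + 2*O)
j(k) = (-9 + k)*(-4 + k) (j(k) = (k - 9)*(k - 4) = (-9 + k)*(-4 + k))
m(f, w) = 2*f/(157 + w) (m(f, w) = (f + f)/(w + 157) = (2*f)/(157 + w) = 2*f/(157 + w))
25189 - m(-35, j(U(-1, 6))) = 25189 - 2*(-35)/(157 + (36 + (-1 + 2*6)**2 - 13*(-1 + 2*6))) = 25189 - 2*(-35)/(157 + (36 + (-1 + 12)**2 - 13*(-1 + 12))) = 25189 - 2*(-35)/(157 + (36 + 11**2 - 13*11)) = 25189 - 2*(-35)/(157 + (36 + 121 - 143)) = 25189 - 2*(-35)/(157 + 14) = 25189 - 2*(-35)/171 = 25189 - 1*(-70/171) = 25189 + 70/171 = 4307389/171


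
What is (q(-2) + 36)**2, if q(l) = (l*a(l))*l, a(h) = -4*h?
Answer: 4624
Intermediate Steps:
q(l) = -4*l**3 (q(l) = (l*(-4*l))*l = (-4*l**2)*l = -4*l**3)
(q(-2) + 36)**2 = (-4*(-2)**3 + 36)**2 = (-4*(-8) + 36)**2 = (32 + 36)**2 = 68**2 = 4624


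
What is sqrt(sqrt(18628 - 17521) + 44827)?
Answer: sqrt(44827 + 3*sqrt(123)) ≈ 211.80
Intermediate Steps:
sqrt(sqrt(18628 - 17521) + 44827) = sqrt(sqrt(1107) + 44827) = sqrt(3*sqrt(123) + 44827) = sqrt(44827 + 3*sqrt(123))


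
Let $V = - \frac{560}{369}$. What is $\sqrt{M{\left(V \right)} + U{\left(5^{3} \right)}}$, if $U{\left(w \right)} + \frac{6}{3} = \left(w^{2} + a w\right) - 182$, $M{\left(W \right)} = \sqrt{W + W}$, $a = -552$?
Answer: $\frac{\sqrt{-810294111 + 492 i \sqrt{2870}}}{123} \approx 0.003764 + 231.43 i$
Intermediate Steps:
$V = - \frac{560}{369}$ ($V = \left(-560\right) \frac{1}{369} = - \frac{560}{369} \approx -1.5176$)
$M{\left(W \right)} = \sqrt{2} \sqrt{W}$ ($M{\left(W \right)} = \sqrt{2 W} = \sqrt{2} \sqrt{W}$)
$U{\left(w \right)} = -184 + w^{2} - 552 w$ ($U{\left(w \right)} = -2 - \left(182 - w^{2} + 552 w\right) = -184 + w^{2} - 552 w$)
$\sqrt{M{\left(V \right)} + U{\left(5^{3} \right)}} = \sqrt{\sqrt{2} \sqrt{- \frac{560}{369}} - \left(184 - 15625 + 69000\right)} = \sqrt{\sqrt{2} \frac{4 i \sqrt{1435}}{123} - \left(69184 - 15625\right)} = \sqrt{\frac{4 i \sqrt{2870}}{123} - 53559} = \sqrt{-53559 + \frac{4 i \sqrt{2870}}{123}}$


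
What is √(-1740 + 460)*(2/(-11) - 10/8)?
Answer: -252*I*√5/11 ≈ -51.226*I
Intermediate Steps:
√(-1740 + 460)*(2/(-11) - 10/8) = √(-1280)*(2*(-1/11) - 10*⅛) = (16*I*√5)*(-2/11 - 5/4) = (16*I*√5)*(-63/44) = -252*I*√5/11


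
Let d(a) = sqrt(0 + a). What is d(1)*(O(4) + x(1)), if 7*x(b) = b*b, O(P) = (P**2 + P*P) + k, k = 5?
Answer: 260/7 ≈ 37.143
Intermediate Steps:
d(a) = sqrt(a)
O(P) = 5 + 2*P**2 (O(P) = (P**2 + P*P) + 5 = (P**2 + P**2) + 5 = 2*P**2 + 5 = 5 + 2*P**2)
x(b) = b**2/7 (x(b) = (b*b)/7 = b**2/7)
d(1)*(O(4) + x(1)) = sqrt(1)*((5 + 2*4**2) + (1/7)*1**2) = 1*((5 + 2*16) + (1/7)*1) = 1*((5 + 32) + 1/7) = 1*(37 + 1/7) = 1*(260/7) = 260/7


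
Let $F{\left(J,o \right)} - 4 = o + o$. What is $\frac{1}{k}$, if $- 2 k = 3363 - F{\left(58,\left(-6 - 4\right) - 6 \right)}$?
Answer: $- \frac{2}{3391} \approx -0.0005898$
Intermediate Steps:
$F{\left(J,o \right)} = 4 + 2 o$ ($F{\left(J,o \right)} = 4 + \left(o + o\right) = 4 + 2 o$)
$k = - \frac{3391}{2}$ ($k = - \frac{3363 - \left(4 + 2 \left(\left(-6 - 4\right) - 6\right)\right)}{2} = - \frac{3363 - \left(4 + 2 \left(-10 - 6\right)\right)}{2} = - \frac{3363 - \left(4 + 2 \left(-16\right)\right)}{2} = - \frac{3363 - \left(4 - 32\right)}{2} = - \frac{3363 - -28}{2} = - \frac{3363 + 28}{2} = \left(- \frac{1}{2}\right) 3391 = - \frac{3391}{2} \approx -1695.5$)
$\frac{1}{k} = \frac{1}{- \frac{3391}{2}} = - \frac{2}{3391}$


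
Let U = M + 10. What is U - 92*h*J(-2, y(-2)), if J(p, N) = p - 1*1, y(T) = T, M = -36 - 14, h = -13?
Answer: -3628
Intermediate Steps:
M = -50
J(p, N) = -1 + p (J(p, N) = p - 1 = -1 + p)
U = -40 (U = -50 + 10 = -40)
U - 92*h*J(-2, y(-2)) = -40 - (-1196)*(-1 - 2) = -40 - (-1196)*(-3) = -40 - 92*39 = -40 - 3588 = -3628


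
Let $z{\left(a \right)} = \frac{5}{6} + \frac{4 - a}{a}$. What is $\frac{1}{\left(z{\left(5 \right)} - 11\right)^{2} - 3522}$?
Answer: $- \frac{900}{3073079} \approx -0.00029287$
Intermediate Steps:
$z{\left(a \right)} = \frac{5}{6} + \frac{4 - a}{a}$ ($z{\left(a \right)} = 5 \cdot \frac{1}{6} + \frac{4 - a}{a} = \frac{5}{6} + \frac{4 - a}{a}$)
$\frac{1}{\left(z{\left(5 \right)} - 11\right)^{2} - 3522} = \frac{1}{\left(\frac{24 - 5}{6 \cdot 5} - 11\right)^{2} - 3522} = \frac{1}{\left(\frac{1}{6} \cdot \frac{1}{5} \left(24 - 5\right) - 11\right)^{2} - 3522} = \frac{1}{\left(\frac{1}{6} \cdot \frac{1}{5} \cdot 19 - 11\right)^{2} - 3522} = \frac{1}{\left(\frac{19}{30} - 11\right)^{2} - 3522} = \frac{1}{\left(- \frac{311}{30}\right)^{2} - 3522} = \frac{1}{\frac{96721}{900} - 3522} = \frac{1}{- \frac{3073079}{900}} = - \frac{900}{3073079}$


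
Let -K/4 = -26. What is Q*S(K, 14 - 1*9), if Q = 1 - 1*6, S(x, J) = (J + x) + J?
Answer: -570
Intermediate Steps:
K = 104 (K = -4*(-26) = 104)
S(x, J) = x + 2*J
Q = -5 (Q = 1 - 6 = -5)
Q*S(K, 14 - 1*9) = -5*(104 + 2*(14 - 1*9)) = -5*(104 + 2*(14 - 9)) = -5*(104 + 2*5) = -5*(104 + 10) = -5*114 = -570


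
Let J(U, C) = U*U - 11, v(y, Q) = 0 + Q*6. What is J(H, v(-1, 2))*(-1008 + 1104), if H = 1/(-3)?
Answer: -3136/3 ≈ -1045.3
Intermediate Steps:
H = -⅓ ≈ -0.33333
v(y, Q) = 6*Q (v(y, Q) = 0 + 6*Q = 6*Q)
J(U, C) = -11 + U² (J(U, C) = U² - 11 = -11 + U²)
J(H, v(-1, 2))*(-1008 + 1104) = (-11 + (-⅓)²)*(-1008 + 1104) = (-11 + ⅑)*96 = -98/9*96 = -3136/3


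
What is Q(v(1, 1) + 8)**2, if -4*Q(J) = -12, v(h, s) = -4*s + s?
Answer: 9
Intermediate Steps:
v(h, s) = -3*s
Q(J) = 3 (Q(J) = -1/4*(-12) = 3)
Q(v(1, 1) + 8)**2 = 3**2 = 9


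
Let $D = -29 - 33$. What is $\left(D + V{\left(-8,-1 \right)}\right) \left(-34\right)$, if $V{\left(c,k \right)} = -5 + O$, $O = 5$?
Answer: $2108$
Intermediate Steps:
$V{\left(c,k \right)} = 0$ ($V{\left(c,k \right)} = -5 + 5 = 0$)
$D = -62$ ($D = -29 - 33 = -62$)
$\left(D + V{\left(-8,-1 \right)}\right) \left(-34\right) = \left(-62 + 0\right) \left(-34\right) = \left(-62\right) \left(-34\right) = 2108$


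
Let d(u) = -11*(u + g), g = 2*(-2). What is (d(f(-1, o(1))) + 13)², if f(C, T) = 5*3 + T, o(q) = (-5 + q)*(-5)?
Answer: 107584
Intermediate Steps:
g = -4
o(q) = 25 - 5*q
f(C, T) = 15 + T
d(u) = 44 - 11*u (d(u) = -11*(u - 4) = -11*(-4 + u) = 44 - 11*u)
(d(f(-1, o(1))) + 13)² = ((44 - 11*(15 + (25 - 5*1))) + 13)² = ((44 - 11*(15 + (25 - 5))) + 13)² = ((44 - 11*(15 + 20)) + 13)² = ((44 - 11*35) + 13)² = ((44 - 385) + 13)² = (-341 + 13)² = (-328)² = 107584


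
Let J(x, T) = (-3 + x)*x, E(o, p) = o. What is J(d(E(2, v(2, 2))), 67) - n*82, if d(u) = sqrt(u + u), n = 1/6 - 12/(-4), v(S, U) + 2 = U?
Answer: -785/3 ≈ -261.67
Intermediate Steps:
v(S, U) = -2 + U
n = 19/6 (n = 1*(1/6) - 12*(-1/4) = 1/6 + 3 = 19/6 ≈ 3.1667)
d(u) = sqrt(2)*sqrt(u) (d(u) = sqrt(2*u) = sqrt(2)*sqrt(u))
J(x, T) = x*(-3 + x)
J(d(E(2, v(2, 2))), 67) - n*82 = (sqrt(2)*sqrt(2))*(-3 + sqrt(2)*sqrt(2)) - 19*82/6 = 2*(-3 + 2) - 1*779/3 = 2*(-1) - 779/3 = -2 - 779/3 = -785/3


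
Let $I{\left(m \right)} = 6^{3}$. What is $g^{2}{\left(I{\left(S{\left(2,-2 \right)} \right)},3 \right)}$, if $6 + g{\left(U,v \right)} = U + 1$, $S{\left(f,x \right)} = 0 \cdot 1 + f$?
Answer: $44521$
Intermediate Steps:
$S{\left(f,x \right)} = f$ ($S{\left(f,x \right)} = 0 + f = f$)
$I{\left(m \right)} = 216$
$g{\left(U,v \right)} = -5 + U$ ($g{\left(U,v \right)} = -6 + \left(U + 1\right) = -6 + \left(1 + U\right) = -5 + U$)
$g^{2}{\left(I{\left(S{\left(2,-2 \right)} \right)},3 \right)} = \left(-5 + 216\right)^{2} = 211^{2} = 44521$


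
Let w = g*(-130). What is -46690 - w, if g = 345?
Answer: -1840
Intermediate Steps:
w = -44850 (w = 345*(-130) = -44850)
-46690 - w = -46690 - 1*(-44850) = -46690 + 44850 = -1840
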